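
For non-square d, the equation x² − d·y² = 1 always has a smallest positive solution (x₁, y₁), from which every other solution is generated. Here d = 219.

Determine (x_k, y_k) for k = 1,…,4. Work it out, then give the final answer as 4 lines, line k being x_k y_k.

[14; 1,3,1,28] for √219; ℓ=4 ⇒ convergent index 3
i=0: a=14 ⇒ p=14, q=1
…
i=2: a=3 ⇒ p=59, q=4
i=3: a=1 ⇒ p=74, q=5
(x₁, y₁) = (74, 5);  74² − 219·5² = 1 ✓
(74+5√219)^2 = 10951 + 740√219
(74+5√219)^3 = 1620674 + 109515√219
(74+5√219)^4 = 239848801 + 16207480√219

74 5
10951 740
1620674 109515
239848801 16207480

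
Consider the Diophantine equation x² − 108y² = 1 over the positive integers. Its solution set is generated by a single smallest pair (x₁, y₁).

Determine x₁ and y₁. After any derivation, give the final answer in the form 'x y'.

√108 = [10; 2,1,1,4,1,1,2,20, …], period ℓ=8 (even) → k=7
k=0  a_k=10  p_k/q_k = 10/1
…
k=2  a_k=1  p_k/q_k = 31/3
k=3  a_k=1  p_k/q_k = 52/5
k=4  a_k=4  p_k/q_k = 239/23
k=5  a_k=1  p_k/q_k = 291/28
k=6  a_k=1  p_k/q_k = 530/51
k=7  a_k=2  p_k/q_k = 1351/130
fundamental: x₁=1351, y₁=130  (since 1825201 − 108·16900 = 1)

1351 130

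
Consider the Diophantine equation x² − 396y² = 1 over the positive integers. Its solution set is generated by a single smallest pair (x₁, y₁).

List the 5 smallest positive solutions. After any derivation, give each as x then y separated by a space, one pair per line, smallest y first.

199 10
79201 3980
31521799 1584030
12545596801 630439960
4993116004999 250913520050

[19; 1,8,1,38] for √396; ℓ=4 ⇒ convergent index 3
a_0=19:  p_0=19·1+0=19,  q_0=19·0+1=1
…
a_2=8:  p_2=8·20+19=179,  q_2=8·1+1=9
a_3=1:  p_3=1·179+20=199,  q_3=1·9+1=10
fundamental: x₁=199, y₁=10  (since 39601 − 396·100 = 1)
(x_2, y_2) = (199·199 + 396·10·10, 199·10 + 10·199) = (79201, 3980)
(x_3, y_3) = (199·79201 + 396·10·3980, 199·3980 + 10·79201) = (31521799, 1584030)
(x_4, y_4) = (199·31521799 + 396·10·1584030, 199·1584030 + 10·31521799) = (12545596801, 630439960)
(x_5, y_5) = (199·12545596801 + 396·10·630439960, 199·630439960 + 10·12545596801) = (4993116004999, 250913520050)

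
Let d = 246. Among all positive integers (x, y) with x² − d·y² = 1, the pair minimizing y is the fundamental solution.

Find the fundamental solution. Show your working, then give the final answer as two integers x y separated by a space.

d=246: √d = [15; 1,2,5,1,14,1,5,2,1,30] (ℓ=10, even), read p_9/q_9
a_0=15:  p_0=15·1+0=15,  q_0=15·0+1=1
…
a_4=1:  p_4=1·251+47=298,  q_4=1·16+3=19
…
a_8=2:  p_8=2·28028+4721=60777,  q_8=2·1787+301=3875
a_9=1:  p_9=1·60777+28028=88805,  q_9=1·3875+1787=5662
fundamental: x₁=88805, y₁=5662  (since 7886328025 − 246·32058244 = 1)

88805 5662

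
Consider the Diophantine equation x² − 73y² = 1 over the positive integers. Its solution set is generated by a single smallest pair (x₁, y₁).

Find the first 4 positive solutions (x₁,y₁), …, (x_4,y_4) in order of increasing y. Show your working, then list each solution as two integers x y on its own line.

2281249 267000
10408194000001 1218186966000
47487364308614281249 5557975596000801000
216661004683313632776000001 25358252540801244373932000

√73 = [8; 1,1,5,5,1,1,16, …], period ℓ=7 (odd) → k=13
a_0=8:  p_0=8·1+0=8,  q_0=8·0+1=1
a_1=1:  p_1=1·8+1=9,  q_1=1·1+0=1
a_2=1:  p_2=1·9+8=17,  q_2=1·1+1=2
a_3=5:  p_3=5·17+9=94,  q_3=5·2+1=11
a_4=5:  p_4=5·94+17=487,  q_4=5·11+2=57
a_5=1:  p_5=1·487+94=581,  q_5=1·57+11=68
…
a_7=16:  p_7=16·1068+581=17669,  q_7=16·125+68=2068
…
a_9=1:  p_9=1·18737+17669=36406,  q_9=1·2193+2068=4261
a_10=5:  p_10=5·36406+18737=200767,  q_10=5·4261+2193=23498
…
a_12=1:  p_12=1·1040241+200767=1241008,  q_12=1·121751+23498=145249
a_13=1:  p_13=1·1241008+1040241=2281249,  q_13=1·145249+121751=267000
(x₁, y₁) = (2281249, 267000);  2281249² − 73·267000² = 1 ✓
(x_2, y_2) = (2281249·2281249 + 73·267000·267000, 2281249·267000 + 267000·2281249) = (10408194000001, 1218186966000)
(x_3, y_3) = (2281249·10408194000001 + 73·267000·1218186966000, 2281249·1218186966000 + 267000·10408194000001) = (47487364308614281249, 5557975596000801000)
(x_4, y_4) = (2281249·47487364308614281249 + 73·267000·5557975596000801000, 2281249·5557975596000801000 + 267000·47487364308614281249) = (216661004683313632776000001, 25358252540801244373932000)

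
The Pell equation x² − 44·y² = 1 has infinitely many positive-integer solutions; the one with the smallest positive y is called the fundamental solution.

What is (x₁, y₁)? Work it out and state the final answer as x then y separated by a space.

[6; 1,1,1,2,1,1,1,12] for √44; ℓ=8 ⇒ convergent index 7
a_0=6:  p_0=6·1+0=6,  q_0=6·0+1=1
…
a_5=1:  p_5=1·53+20=73,  q_5=1·8+3=11
a_6=1:  p_6=1·73+53=126,  q_6=1·11+8=19
a_7=1:  p_7=1·126+73=199,  q_7=1·19+11=30
→ (199, 30).  Check: 199²=39601, 44·30²=39600, difference 1.

199 30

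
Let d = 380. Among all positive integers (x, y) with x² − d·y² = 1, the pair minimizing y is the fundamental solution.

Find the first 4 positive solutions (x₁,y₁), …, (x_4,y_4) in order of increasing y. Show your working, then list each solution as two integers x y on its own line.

√380 = [19; 2,38, …], period ℓ=2 (even) → k=1
a_0=19:  p_0=19·1+0=19,  q_0=19·0+1=1
a_1=2:  p_1=2·19+1=39,  q_1=2·1+0=2
fundamental: x₁=39, y₁=2  (since 1521 − 380·4 = 1)
(39+2√380)^2 = 3041 + 156√380
(39+2√380)^3 = 237159 + 12166√380
(39+2√380)^4 = 18495361 + 948792√380

39 2
3041 156
237159 12166
18495361 948792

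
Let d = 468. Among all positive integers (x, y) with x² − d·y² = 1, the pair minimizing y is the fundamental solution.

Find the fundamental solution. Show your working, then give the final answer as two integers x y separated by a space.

649 30

d=468: √d = [21; 1,1,1,2,1,1,1,42] (ℓ=8, even), read p_7/q_7
step 0: (21, 1)  from 21·(1,0) + (0,1)
step 1: (22, 1)  from 1·(21,1) + (1,0)
step 2: (43, 2)  from 1·(22,1) + (21,1)
step 3: (65, 3)  from 1·(43,2) + (22,1)
step 4: (173, 8)  from 2·(65,3) + (43,2)
step 5: (238, 11)  from 1·(173,8) + (65,3)
step 6: (411, 19)  from 1·(238,11) + (173,8)
step 7: (649, 30)  from 1·(411,19) + (238,11)
(x₁, y₁) = (649, 30);  649² − 468·30² = 1 ✓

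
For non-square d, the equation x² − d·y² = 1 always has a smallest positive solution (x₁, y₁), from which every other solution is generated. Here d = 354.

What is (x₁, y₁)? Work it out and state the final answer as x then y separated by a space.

258065 13716

√354 = [18; 1,4,2,2,18,2,2,4,1,36, …], period ℓ=10 (even) → k=9
a_0=18:  p_0=18·1+0=18,  q_0=18·0+1=1
…
a_2=4:  p_2=4·19+18=94,  q_2=4·1+1=5
…
a_8=4:  p_8=4·47771+19210=210294,  q_8=4·2539+1021=11177
a_9=1:  p_9=1·210294+47771=258065,  q_9=1·11177+2539=13716
(x₁, y₁) = (258065, 13716);  258065² − 354·13716² = 1 ✓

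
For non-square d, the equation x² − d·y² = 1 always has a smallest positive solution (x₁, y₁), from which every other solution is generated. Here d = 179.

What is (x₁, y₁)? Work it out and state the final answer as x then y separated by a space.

d=179: √d = [13; 2,1,1,1,3,…,1,2,26] (ℓ=14, even), read p_13/q_13
k=0  a_k=13  p_k/q_k = 13/1
…
k=3  a_k=1  p_k/q_k = 67/5
k=4  a_k=1  p_k/q_k = 107/8
…
k=9  a_k=3  p_k/q_k = 438125/32747
k=10  a_k=1  p_k/q_k = 575167/42990
…
k=12  a_k=1  p_k/q_k = 1588459/118727
k=13  a_k=2  p_k/q_k = 4190210/313191
(x₁, y₁) = (4190210, 313191);  4190210² − 179·313191² = 1 ✓

4190210 313191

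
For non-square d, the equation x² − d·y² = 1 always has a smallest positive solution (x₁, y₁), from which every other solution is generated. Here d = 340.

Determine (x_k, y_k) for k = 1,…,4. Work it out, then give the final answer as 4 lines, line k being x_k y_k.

√340 = [18; 2,3,1,1,1,…,3,2,36, …], period ℓ=14 (even) → k=13
step 0: (18, 1)  from 18·(1,0) + (0,1)
…
step 2: (129, 7)  from 3·(37,2) + (18,1)
…
step 6: (756, 41)  from 1·(461,25) + (295,16)
…
step 12: (125478, 6805)  from 3·(34813,1888) + (21039,1141)
step 13: (285769, 15498)  from 2·(125478,6805) + (34813,1888)
→ (285769, 15498).  Check: 285769²=81663921361, 340·15498²=81663921360, difference 1.
(x_2, y_2) = (285769·285769 + 340·15498·15498, 285769·15498 + 15498·285769) = (163327842721, 8857695924)
(x_3, y_3) = (285769·163327842721 + 340·15498·8857695924, 285769·8857695924 + 15498·163327842721) = (93348068572789129, 5062509812995614)
(x_4, y_4) = (285769·93348068572789129 + 340·15498·5062509812995614, 285769·5062509812995614 + 15498·93348068572789129) = (53351968415791425367681, 2893416733491029538408)

285769 15498
163327842721 8857695924
93348068572789129 5062509812995614
53351968415791425367681 2893416733491029538408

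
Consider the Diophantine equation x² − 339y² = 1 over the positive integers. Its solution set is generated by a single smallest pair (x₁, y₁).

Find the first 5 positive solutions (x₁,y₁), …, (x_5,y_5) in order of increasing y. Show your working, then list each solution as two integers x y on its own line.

[18; 2,2,2,1,17,1,2,2,2,36] for √339; ℓ=10 ⇒ convergent index 9
i=0: a=18 ⇒ p=18, q=1
i=1: a=2 ⇒ p=37, q=2
i=2: a=2 ⇒ p=92, q=5
i=3: a=2 ⇒ p=221, q=12
i=4: a=1 ⇒ p=313, q=17
i=5: a=17 ⇒ p=5542, q=301
i=6: a=1 ⇒ p=5855, q=318
…
i=8: a=2 ⇒ p=40359, q=2192
i=9: a=2 ⇒ p=97970, q=5321
→ (97970, 5321).  Check: 97970²=9598120900, 339·5321²=9598120899, difference 1.
n=2: (97970,5321)∘(97970,5321) = (97970·97970+339·5321·5321, 97970·5321+5321·97970) = (19196241799,1042596740)
n=3: (19196241799,1042596740)∘(97970,5321) = (97970·19196241799+339·5321·1042596740, 97970·1042596740+5321·19196241799) = (3761311617998090,204286405230279)
n=4: (3761311617998090,204286405230279)∘(97970,5321) = (97970·3761311617998090+339·5321·204286405230279, 97970·204286405230279+5321·3761311617998090) = (736991398411349512801,40027878239778270520)
n=5: (736991398411349512801,40027878239778270520)∘(97970,5321) = (97970·736991398411349512801+339·5321·40027878239778270520, 97970·40027878239778270520+5321·736991398411349512801) = (144406094600958511920229850,7843062462097867920458521)

97970 5321
19196241799 1042596740
3761311617998090 204286405230279
736991398411349512801 40027878239778270520
144406094600958511920229850 7843062462097867920458521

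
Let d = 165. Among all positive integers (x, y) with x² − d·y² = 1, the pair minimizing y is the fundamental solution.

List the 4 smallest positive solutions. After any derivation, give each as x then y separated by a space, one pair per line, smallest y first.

1079 84
2328481 181272
5024860919 391184892
10843647534721 844176815664

√165 → a₀=12, period (1,5,2,5,1,24); ℓ=6 even so k=5
i=0: a=12 ⇒ p=12, q=1
…
i=4: a=5 ⇒ p=912, q=71
i=5: a=1 ⇒ p=1079, q=84
fundamental: x₁=1079, y₁=84  (since 1164241 − 165·7056 = 1)
k=2:  x_2 = 1079·1079+165·84·84 = 2328481,  y_2 = 1079·84+84·1079 = 181272
k=3:  x_3 = 1079·2328481+165·84·181272 = 5024860919,  y_3 = 1079·181272+84·2328481 = 391184892
k=4:  x_4 = 1079·5024860919+165·84·391184892 = 10843647534721,  y_4 = 1079·391184892+84·5024860919 = 844176815664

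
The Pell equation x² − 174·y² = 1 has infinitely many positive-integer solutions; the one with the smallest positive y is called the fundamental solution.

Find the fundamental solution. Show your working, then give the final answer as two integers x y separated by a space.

√174 → a₀=13, period (5,4,5,26); ℓ=4 even so k=3
step 0: (13, 1)  from 13·(1,0) + (0,1)
…
step 2: (277, 21)  from 4·(66,5) + (13,1)
step 3: (1451, 110)  from 5·(277,21) + (66,5)
(x₁, y₁) = (1451, 110);  1451² − 174·110² = 1 ✓

1451 110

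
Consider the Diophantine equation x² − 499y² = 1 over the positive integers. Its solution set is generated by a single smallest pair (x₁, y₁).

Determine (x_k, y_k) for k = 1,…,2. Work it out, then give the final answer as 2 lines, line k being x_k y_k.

[22; 2,1,21,1,2,44] for √499; ℓ=6 ⇒ convergent index 5
a_0=22:  p_0=22·1+0=22,  q_0=22·0+1=1
…
a_2=1:  p_2=1·45+22=67,  q_2=1·2+1=3
a_3=21:  p_3=21·67+45=1452,  q_3=21·3+2=65
a_4=1:  p_4=1·1452+67=1519,  q_4=1·65+3=68
a_5=2:  p_5=2·1519+1452=4490,  q_5=2·68+65=201
(x₁, y₁) = (4490, 201);  4490² − 499·201² = 1 ✓
(x_2, y_2) = (4490·4490 + 499·201·201, 4490·201 + 201·4490) = (40320199, 1804980)

4490 201
40320199 1804980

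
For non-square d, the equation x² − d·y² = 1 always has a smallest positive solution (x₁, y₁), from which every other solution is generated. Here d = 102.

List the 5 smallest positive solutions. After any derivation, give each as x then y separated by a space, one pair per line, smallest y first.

101 10
20401 2020
4120901 408030
832401601 82420040
168141002501 16648440050

√102 = [10; 10,20, …], period ℓ=2 (even) → k=1
i=0: a=10 ⇒ p=10, q=1
i=1: a=10 ⇒ p=101, q=10
fundamental: x₁=101, y₁=10  (since 10201 − 102·100 = 1)
(x_2, y_2) = (101·101 + 102·10·10, 101·10 + 10·101) = (20401, 2020)
(x_3, y_3) = (101·20401 + 102·10·2020, 101·2020 + 10·20401) = (4120901, 408030)
(x_4, y_4) = (101·4120901 + 102·10·408030, 101·408030 + 10·4120901) = (832401601, 82420040)
(x_5, y_5) = (101·832401601 + 102·10·82420040, 101·82420040 + 10·832401601) = (168141002501, 16648440050)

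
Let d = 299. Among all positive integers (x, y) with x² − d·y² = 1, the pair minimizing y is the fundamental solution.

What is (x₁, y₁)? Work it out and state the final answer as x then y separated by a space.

[17; 3,2,3,34] for √299; ℓ=4 ⇒ convergent index 3
a_0=17:  p_0=17·1+0=17,  q_0=17·0+1=1
…
a_2=2:  p_2=2·52+17=121,  q_2=2·3+1=7
a_3=3:  p_3=3·121+52=415,  q_3=3·7+3=24
(x₁, y₁) = (415, 24);  415² − 299·24² = 1 ✓

415 24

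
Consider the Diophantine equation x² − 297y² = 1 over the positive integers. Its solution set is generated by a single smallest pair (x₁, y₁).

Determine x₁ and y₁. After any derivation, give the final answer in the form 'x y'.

d=297: √d = [17; 4,3,1,1,2,1,1,3,4,34] (ℓ=10, even), read p_9/q_9
step 0: (17, 1)  from 17·(1,0) + (0,1)
…
step 8: (11357, 659)  from 3·(3171,184) + (1844,107)
step 9: (48599, 2820)  from 4·(11357,659) + (3171,184)
(x₁, y₁) = (48599, 2820);  48599² − 297·2820² = 1 ✓

48599 2820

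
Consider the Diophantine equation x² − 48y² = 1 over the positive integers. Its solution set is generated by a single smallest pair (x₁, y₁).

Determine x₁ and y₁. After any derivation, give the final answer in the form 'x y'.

7 1

√48 = [6; 1,12, …], period ℓ=2 (even) → k=1
step 0: (6, 1)  from 6·(1,0) + (0,1)
step 1: (7, 1)  from 1·(6,1) + (1,0)
→ (7, 1).  Check: 7²=49, 48·1²=48, difference 1.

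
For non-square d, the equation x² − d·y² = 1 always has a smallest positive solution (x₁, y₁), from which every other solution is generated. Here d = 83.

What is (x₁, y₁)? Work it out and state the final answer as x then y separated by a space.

d=83: √d = [9; 9,18] (ℓ=2, even), read p_1/q_1
k=0  a_k=9  p_k/q_k = 9/1
k=1  a_k=9  p_k/q_k = 82/9
→ (82, 9).  Check: 82²=6724, 83·9²=6723, difference 1.

82 9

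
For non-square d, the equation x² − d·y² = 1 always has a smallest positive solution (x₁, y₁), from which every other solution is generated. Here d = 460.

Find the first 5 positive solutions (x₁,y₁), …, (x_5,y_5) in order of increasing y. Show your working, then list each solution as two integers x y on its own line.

2535751 118230
12860066268001 599603681460
65219851798297071751 3040891269731634690
330762608834754335913072001 15421886156225925189922920
1677463232230609064240018182143751 78212126485069051161274736991150

[21; 2,4,3,1,2,10,2,1,3,4,2,42] for √460; ℓ=12 ⇒ convergent index 11
a_0=21:  p_0=21·1+0=21,  q_0=21·0+1=1
a_1=2:  p_1=2·21+1=43,  q_1=2·1+0=2
…
a_4=1:  p_4=1·622+193=815,  q_4=1·29+9=38
…
a_8=1:  p_8=1·48922+23335=72257,  q_8=1·2281+1088=3369
a_9=3:  p_9=3·72257+48922=265693,  q_9=3·3369+2281=12388
a_10=4:  p_10=4·265693+72257=1135029,  q_10=4·12388+3369=52921
a_11=2:  p_11=2·1135029+265693=2535751,  q_11=2·52921+12388=118230
→ (2535751, 118230).  Check: 2535751²=6430033134001, 460·118230²=6430033134000, difference 1.
(x_2, y_2) = (2535751·2535751 + 460·118230·118230, 2535751·118230 + 118230·2535751) = (12860066268001, 599603681460)
(x_3, y_3) = (2535751·12860066268001 + 460·118230·599603681460, 2535751·599603681460 + 118230·12860066268001) = (65219851798297071751, 3040891269731634690)
(x_4, y_4) = (2535751·65219851798297071751 + 460·118230·3040891269731634690, 2535751·3040891269731634690 + 118230·65219851798297071751) = (330762608834754335913072001, 15421886156225925189922920)
(x_5, y_5) = (2535751·330762608834754335913072001 + 460·118230·15421886156225925189922920, 2535751·15421886156225925189922920 + 118230·330762608834754335913072001) = (1677463232230609064240018182143751, 78212126485069051161274736991150)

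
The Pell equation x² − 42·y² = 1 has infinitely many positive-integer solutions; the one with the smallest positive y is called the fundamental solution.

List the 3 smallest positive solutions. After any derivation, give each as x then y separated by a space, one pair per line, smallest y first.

√42 → a₀=6, period (2,12); ℓ=2 even so k=1
step 0: (6, 1)  from 6·(1,0) + (0,1)
step 1: (13, 2)  from 2·(6,1) + (1,0)
→ (13, 2).  Check: 13²=169, 42·2²=168, difference 1.
(x_2, y_2) = (13·13 + 42·2·2, 13·2 + 2·13) = (337, 52)
(x_3, y_3) = (13·337 + 42·2·52, 13·52 + 2·337) = (8749, 1350)

13 2
337 52
8749 1350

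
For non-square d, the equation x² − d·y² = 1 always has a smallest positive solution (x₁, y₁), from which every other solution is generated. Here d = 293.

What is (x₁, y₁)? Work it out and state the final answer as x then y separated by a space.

12320649 719780

d=293: √d = [17; 8,1,1,8,34] (ℓ=5, odd), read p_9/q_9
k=0  a_k=17  p_k/q_k = 17/1
…
k=3  a_k=1  p_k/q_k = 291/17
k=4  a_k=8  p_k/q_k = 2482/145
k=5  a_k=34  p_k/q_k = 84679/4947
k=6  a_k=8  p_k/q_k = 679914/39721
k=7  a_k=1  p_k/q_k = 764593/44668
k=8  a_k=1  p_k/q_k = 1444507/84389
k=9  a_k=8  p_k/q_k = 12320649/719780
→ (12320649, 719780).  Check: 12320649²=151798391781201, 293·719780²=151798391781200, difference 1.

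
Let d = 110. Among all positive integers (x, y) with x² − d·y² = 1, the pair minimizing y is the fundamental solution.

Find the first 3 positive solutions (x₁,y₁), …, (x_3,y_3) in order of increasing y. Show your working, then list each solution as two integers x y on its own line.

21 2
881 84
36981 3526

[10; 2,20] for √110; ℓ=2 ⇒ convergent index 1
i=0: a=10 ⇒ p=10, q=1
i=1: a=2 ⇒ p=21, q=2
→ (21, 2).  Check: 21²=441, 110·2²=440, difference 1.
(21+2√110)^2 = 881 + 84√110
(21+2√110)^3 = 36981 + 3526√110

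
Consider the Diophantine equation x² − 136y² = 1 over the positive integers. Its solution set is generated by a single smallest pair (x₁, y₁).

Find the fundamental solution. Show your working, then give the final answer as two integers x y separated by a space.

d=136: √d = [11; 1,1,1,22] (ℓ=4, even), read p_3/q_3
i=0: a=11 ⇒ p=11, q=1
…
i=2: a=1 ⇒ p=23, q=2
i=3: a=1 ⇒ p=35, q=3
(x₁, y₁) = (35, 3);  35² − 136·3² = 1 ✓

35 3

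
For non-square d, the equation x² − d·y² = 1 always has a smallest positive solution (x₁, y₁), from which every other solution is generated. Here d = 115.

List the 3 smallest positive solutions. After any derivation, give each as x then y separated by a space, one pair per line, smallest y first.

1126 105
2535751 236460
5710510126 532507815

[10; 1,2,1,1,1,1,1,2,1,20] for √115; ℓ=10 ⇒ convergent index 9
i=0: a=10 ⇒ p=10, q=1
…
i=2: a=2 ⇒ p=32, q=3
…
i=5: a=1 ⇒ p=118, q=11
…
i=8: a=2 ⇒ p=815, q=76
i=9: a=1 ⇒ p=1126, q=105
fundamental: x₁=1126, y₁=105  (since 1267876 − 115·11025 = 1)
n=2: (1126,105)∘(1126,105) = (1126·1126+115·105·105, 1126·105+105·1126) = (2535751,236460)
n=3: (2535751,236460)∘(1126,105) = (1126·2535751+115·105·236460, 1126·236460+105·2535751) = (5710510126,532507815)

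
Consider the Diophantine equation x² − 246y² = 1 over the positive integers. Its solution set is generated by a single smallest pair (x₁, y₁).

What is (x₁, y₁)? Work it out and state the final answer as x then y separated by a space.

88805 5662

√246 = [15; 1,2,5,1,14,1,5,2,1,30, …], period ℓ=10 (even) → k=9
i=0: a=15 ⇒ p=15, q=1
i=1: a=1 ⇒ p=16, q=1
…
i=4: a=1 ⇒ p=298, q=19
i=5: a=14 ⇒ p=4423, q=282
…
i=8: a=2 ⇒ p=60777, q=3875
i=9: a=1 ⇒ p=88805, q=5662
fundamental: x₁=88805, y₁=5662  (since 7886328025 − 246·32058244 = 1)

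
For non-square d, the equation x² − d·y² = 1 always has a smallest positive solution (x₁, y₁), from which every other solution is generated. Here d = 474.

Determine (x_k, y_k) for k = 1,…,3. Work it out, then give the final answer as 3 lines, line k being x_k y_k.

[21; 1,3,2,1,1,…,3,1,42] for √474; ℓ=14 ⇒ convergent index 13
k=0  a_k=21  p_k/q_k = 21/1
k=1  a_k=1  p_k/q_k = 22/1
…
k=3  a_k=2  p_k/q_k = 196/9
k=4  a_k=1  p_k/q_k = 283/13
k=5  a_k=1  p_k/q_k = 479/22
…
k=8  a_k=1  p_k/q_k = 5813/267
k=9  a_k=1  p_k/q_k = 10864/499
…
k=11  a_k=2  p_k/q_k = 44218/2031
k=12  a_k=3  p_k/q_k = 149331/6859
k=13  a_k=1  p_k/q_k = 193549/8890
fundamental: x₁=193549, y₁=8890  (since 37461215401 − 474·79032100 = 1)
(193549+8890√474)^2 = 74922430801 + 3441301220√474
(193549+8890√474)^3 = 29002323118011949 + 1332120819650670√474

193549 8890
74922430801 3441301220
29002323118011949 1332120819650670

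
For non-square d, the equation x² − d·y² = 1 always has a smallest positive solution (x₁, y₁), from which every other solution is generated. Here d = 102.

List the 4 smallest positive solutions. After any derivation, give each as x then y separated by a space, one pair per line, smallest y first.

101 10
20401 2020
4120901 408030
832401601 82420040

[10; 10,20] for √102; ℓ=2 ⇒ convergent index 1
a_0=10:  p_0=10·1+0=10,  q_0=10·0+1=1
a_1=10:  p_1=10·10+1=101,  q_1=10·1+0=10
fundamental: x₁=101, y₁=10  (since 10201 − 102·100 = 1)
n=2: (101,10)∘(101,10) = (101·101+102·10·10, 101·10+10·101) = (20401,2020)
n=3: (20401,2020)∘(101,10) = (101·20401+102·10·2020, 101·2020+10·20401) = (4120901,408030)
n=4: (4120901,408030)∘(101,10) = (101·4120901+102·10·408030, 101·408030+10·4120901) = (832401601,82420040)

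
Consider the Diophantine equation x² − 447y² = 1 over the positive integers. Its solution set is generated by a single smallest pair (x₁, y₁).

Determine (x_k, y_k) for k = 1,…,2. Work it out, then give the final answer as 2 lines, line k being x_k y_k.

148 7
43807 2072

d=447: √d = [21; 7,42] (ℓ=2, even), read p_1/q_1
k=0  a_k=21  p_k/q_k = 21/1
k=1  a_k=7  p_k/q_k = 148/7
(x₁, y₁) = (148, 7);  148² − 447·7² = 1 ✓
k=2:  x_2 = 148·148+447·7·7 = 43807,  y_2 = 148·7+7·148 = 2072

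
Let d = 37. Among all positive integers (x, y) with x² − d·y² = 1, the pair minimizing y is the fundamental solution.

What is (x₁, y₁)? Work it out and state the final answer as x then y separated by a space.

73 12

√37 → a₀=6, period (12); ℓ=1 odd so k=1
step 0: (6, 1)  from 6·(1,0) + (0,1)
step 1: (73, 12)  from 12·(6,1) + (1,0)
→ (73, 12).  Check: 73²=5329, 37·12²=5328, difference 1.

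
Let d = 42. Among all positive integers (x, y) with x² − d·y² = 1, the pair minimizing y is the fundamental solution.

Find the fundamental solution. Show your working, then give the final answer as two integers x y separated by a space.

d=42: √d = [6; 2,12] (ℓ=2, even), read p_1/q_1
step 0: (6, 1)  from 6·(1,0) + (0,1)
step 1: (13, 2)  from 2·(6,1) + (1,0)
fundamental: x₁=13, y₁=2  (since 169 − 42·4 = 1)

13 2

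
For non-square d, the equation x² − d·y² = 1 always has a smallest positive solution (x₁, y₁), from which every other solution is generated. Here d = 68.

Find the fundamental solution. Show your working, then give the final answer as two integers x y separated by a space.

33 4

√68 = [8; 4,16, …], period ℓ=2 (even) → k=1
i=0: a=8 ⇒ p=8, q=1
i=1: a=4 ⇒ p=33, q=4
fundamental: x₁=33, y₁=4  (since 1089 − 68·16 = 1)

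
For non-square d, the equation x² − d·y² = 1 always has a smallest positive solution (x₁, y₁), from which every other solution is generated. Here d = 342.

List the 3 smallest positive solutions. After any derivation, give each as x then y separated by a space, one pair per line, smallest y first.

37 2
2737 148
202501 10950

d=342: √d = [18; 2,36] (ℓ=2, even), read p_1/q_1
step 0: (18, 1)  from 18·(1,0) + (0,1)
step 1: (37, 2)  from 2·(18,1) + (1,0)
(x₁, y₁) = (37, 2);  37² − 342·2² = 1 ✓
n=2: (37,2)∘(37,2) = (37·37+342·2·2, 37·2+2·37) = (2737,148)
n=3: (2737,148)∘(37,2) = (37·2737+342·2·148, 37·148+2·2737) = (202501,10950)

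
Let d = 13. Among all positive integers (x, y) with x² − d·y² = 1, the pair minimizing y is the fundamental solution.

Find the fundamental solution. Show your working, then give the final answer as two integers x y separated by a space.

√13 → a₀=3, period (1,1,1,1,6); ℓ=5 odd so k=9
step 0: (3, 1)  from 3·(1,0) + (0,1)
…
step 2: (7, 2)  from 1·(4,1) + (3,1)
…
step 4: (18, 5)  from 1·(11,3) + (7,2)
step 5: (119, 33)  from 6·(18,5) + (11,3)
step 6: (137, 38)  from 1·(119,33) + (18,5)
step 7: (256, 71)  from 1·(137,38) + (119,33)
step 8: (393, 109)  from 1·(256,71) + (137,38)
step 9: (649, 180)  from 1·(393,109) + (256,71)
→ (649, 180).  Check: 649²=421201, 13·180²=421200, difference 1.

649 180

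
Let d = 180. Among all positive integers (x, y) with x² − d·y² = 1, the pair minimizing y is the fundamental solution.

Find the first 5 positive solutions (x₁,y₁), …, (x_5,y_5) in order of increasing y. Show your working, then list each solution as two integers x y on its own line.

[13; 2,2,2,26] for √180; ℓ=4 ⇒ convergent index 3
k=0  a_k=13  p_k/q_k = 13/1
k=1  a_k=2  p_k/q_k = 27/2
k=2  a_k=2  p_k/q_k = 67/5
k=3  a_k=2  p_k/q_k = 161/12
fundamental: x₁=161, y₁=12  (since 25921 − 180·144 = 1)
(161+12√180)^2 = 51841 + 3864√180
(161+12√180)^3 = 16692641 + 1244196√180
(161+12√180)^4 = 5374978561 + 400627248√180
(161+12√180)^5 = 1730726404001 + 129000729660√180

161 12
51841 3864
16692641 1244196
5374978561 400627248
1730726404001 129000729660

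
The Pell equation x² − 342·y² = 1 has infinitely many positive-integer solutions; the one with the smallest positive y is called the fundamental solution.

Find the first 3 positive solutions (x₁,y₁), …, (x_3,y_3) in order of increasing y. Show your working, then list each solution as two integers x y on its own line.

37 2
2737 148
202501 10950

d=342: √d = [18; 2,36] (ℓ=2, even), read p_1/q_1
step 0: (18, 1)  from 18·(1,0) + (0,1)
step 1: (37, 2)  from 2·(18,1) + (1,0)
→ (37, 2).  Check: 37²=1369, 342·2²=1368, difference 1.
(37+2√342)^2 = 2737 + 148√342
(37+2√342)^3 = 202501 + 10950√342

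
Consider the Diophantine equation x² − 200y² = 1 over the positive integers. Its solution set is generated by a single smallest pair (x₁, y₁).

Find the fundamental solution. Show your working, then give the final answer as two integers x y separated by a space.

99 7

√200 = [14; 7,28, …], period ℓ=2 (even) → k=1
i=0: a=14 ⇒ p=14, q=1
i=1: a=7 ⇒ p=99, q=7
→ (99, 7).  Check: 99²=9801, 200·7²=9800, difference 1.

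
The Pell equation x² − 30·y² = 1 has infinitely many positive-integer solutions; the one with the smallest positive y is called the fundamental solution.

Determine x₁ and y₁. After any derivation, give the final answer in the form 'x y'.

√30 = [5; 2,10, …], period ℓ=2 (even) → k=1
i=0: a=5 ⇒ p=5, q=1
i=1: a=2 ⇒ p=11, q=2
(x₁, y₁) = (11, 2);  11² − 30·2² = 1 ✓

11 2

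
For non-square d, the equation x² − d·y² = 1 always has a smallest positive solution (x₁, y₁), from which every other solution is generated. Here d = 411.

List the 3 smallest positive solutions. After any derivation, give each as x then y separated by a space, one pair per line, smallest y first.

[20; 3,1,1,1,19,1,1,1,3,40] for √411; ℓ=10 ⇒ convergent index 9
a_0=20:  p_0=20·1+0=20,  q_0=20·0+1=1
a_1=3:  p_1=3·20+1=61,  q_1=3·1+0=3
a_2=1:  p_2=1·61+20=81,  q_2=1·3+1=4
a_3=1:  p_3=1·81+61=142,  q_3=1·4+3=7
a_4=1:  p_4=1·142+81=223,  q_4=1·7+4=11
…
a_8=1:  p_8=1·8981+4602=13583,  q_8=1·443+227=670
a_9=3:  p_9=3·13583+8981=49730,  q_9=3·670+443=2453
(x₁, y₁) = (49730, 2453);  49730² − 411·2453² = 1 ✓
(x_2, y_2) = (49730·49730 + 411·2453·2453, 49730·2453 + 2453·49730) = (4946145799, 243975380)
(x_3, y_3) = (49730·4946145799 + 411·2453·243975380, 49730·243975380 + 2453·4946145799) = (491943661118810, 24265791292347)

49730 2453
4946145799 243975380
491943661118810 24265791292347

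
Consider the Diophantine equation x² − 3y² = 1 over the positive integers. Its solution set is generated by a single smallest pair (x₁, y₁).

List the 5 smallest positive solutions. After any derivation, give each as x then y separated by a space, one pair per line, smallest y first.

2 1
7 4
26 15
97 56
362 209

d=3: √d = [1; 1,2] (ℓ=2, even), read p_1/q_1
i=0: a=1 ⇒ p=1, q=1
i=1: a=1 ⇒ p=2, q=1
fundamental: x₁=2, y₁=1  (since 4 − 3·1 = 1)
n=2: (2,1)∘(2,1) = (2·2+3·1·1, 2·1+1·2) = (7,4)
n=3: (7,4)∘(2,1) = (2·7+3·1·4, 2·4+1·7) = (26,15)
n=4: (26,15)∘(2,1) = (2·26+3·1·15, 2·15+1·26) = (97,56)
n=5: (97,56)∘(2,1) = (2·97+3·1·56, 2·56+1·97) = (362,209)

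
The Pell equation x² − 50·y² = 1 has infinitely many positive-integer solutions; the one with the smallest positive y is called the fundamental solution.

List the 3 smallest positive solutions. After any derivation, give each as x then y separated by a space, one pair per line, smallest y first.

d=50: √d = [7; 14] (ℓ=1, odd), read p_1/q_1
i=0: a=7 ⇒ p=7, q=1
i=1: a=14 ⇒ p=99, q=14
→ (99, 14).  Check: 99²=9801, 50·14²=9800, difference 1.
k=2:  x_2 = 99·99+50·14·14 = 19601,  y_2 = 99·14+14·99 = 2772
k=3:  x_3 = 99·19601+50·14·2772 = 3880899,  y_3 = 99·2772+14·19601 = 548842

99 14
19601 2772
3880899 548842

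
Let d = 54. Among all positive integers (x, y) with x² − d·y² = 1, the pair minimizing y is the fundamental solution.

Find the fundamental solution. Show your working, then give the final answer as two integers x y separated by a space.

d=54: √d = [7; 2,1,6,1,2,14] (ℓ=6, even), read p_5/q_5
k=0  a_k=7  p_k/q_k = 7/1
k=1  a_k=2  p_k/q_k = 15/2
…
k=4  a_k=1  p_k/q_k = 169/23
k=5  a_k=2  p_k/q_k = 485/66
→ (485, 66).  Check: 485²=235225, 54·66²=235224, difference 1.

485 66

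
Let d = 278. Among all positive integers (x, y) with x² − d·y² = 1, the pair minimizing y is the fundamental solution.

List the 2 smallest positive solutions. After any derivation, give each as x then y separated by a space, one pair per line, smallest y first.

2501 150
12510001 750300

[16; 1,2,16,2,1,32] for √278; ℓ=6 ⇒ convergent index 5
a_0=16:  p_0=16·1+0=16,  q_0=16·0+1=1
a_1=1:  p_1=1·16+1=17,  q_1=1·1+0=1
a_2=2:  p_2=2·17+16=50,  q_2=2·1+1=3
a_3=16:  p_3=16·50+17=817,  q_3=16·3+1=49
a_4=2:  p_4=2·817+50=1684,  q_4=2·49+3=101
a_5=1:  p_5=1·1684+817=2501,  q_5=1·101+49=150
→ (2501, 150).  Check: 2501²=6255001, 278·150²=6255000, difference 1.
(2501+150√278)^2 = 12510001 + 750300√278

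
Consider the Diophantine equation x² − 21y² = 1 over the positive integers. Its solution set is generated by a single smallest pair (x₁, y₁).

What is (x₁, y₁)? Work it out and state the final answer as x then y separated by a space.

d=21: √d = [4; 1,1,2,1,1,8] (ℓ=6, even), read p_5/q_5
step 0: (4, 1)  from 4·(1,0) + (0,1)
…
step 3: (23, 5)  from 2·(9,2) + (5,1)
step 4: (32, 7)  from 1·(23,5) + (9,2)
step 5: (55, 12)  from 1·(32,7) + (23,5)
(x₁, y₁) = (55, 12);  55² − 21·12² = 1 ✓

55 12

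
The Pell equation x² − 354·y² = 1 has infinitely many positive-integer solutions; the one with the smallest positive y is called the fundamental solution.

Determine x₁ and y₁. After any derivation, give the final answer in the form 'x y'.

258065 13716

√354 → a₀=18, period (1,4,2,2,18,2,2,4,1,36); ℓ=10 even so k=9
step 0: (18, 1)  from 18·(1,0) + (0,1)
step 1: (19, 1)  from 1·(18,1) + (1,0)
step 2: (94, 5)  from 4·(19,1) + (18,1)
…
step 4: (508, 27)  from 2·(207,11) + (94,5)
…
step 8: (210294, 11177)  from 4·(47771,2539) + (19210,1021)
step 9: (258065, 13716)  from 1·(210294,11177) + (47771,2539)
→ (258065, 13716).  Check: 258065²=66597544225, 354·13716²=66597544224, difference 1.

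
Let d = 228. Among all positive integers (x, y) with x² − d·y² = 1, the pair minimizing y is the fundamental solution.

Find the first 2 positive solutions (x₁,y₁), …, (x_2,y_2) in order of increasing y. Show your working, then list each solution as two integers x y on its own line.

d=228: √d = [15; 10,30] (ℓ=2, even), read p_1/q_1
step 0: (15, 1)  from 15·(1,0) + (0,1)
step 1: (151, 10)  from 10·(15,1) + (1,0)
fundamental: x₁=151, y₁=10  (since 22801 − 228·100 = 1)
k=2:  x_2 = 151·151+228·10·10 = 45601,  y_2 = 151·10+10·151 = 3020

151 10
45601 3020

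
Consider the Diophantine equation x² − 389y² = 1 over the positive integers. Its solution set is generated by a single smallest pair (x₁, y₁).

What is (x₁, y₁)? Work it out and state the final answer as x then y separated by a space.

√389 = [19; 1,2,1,1,1,1,2,1,38, …], period ℓ=9 (odd) → k=17
a_0=19:  p_0=19·1+0=19,  q_0=19·0+1=1
…
a_3=1:  p_3=1·59+20=79,  q_3=1·3+1=4
a_4=1:  p_4=1·79+59=138,  q_4=1·4+3=7
a_5=1:  p_5=1·138+79=217,  q_5=1·7+4=11
…
a_9=38:  p_9=38·1282+927=49643,  q_9=38·65+47=2517
…
a_11=2:  p_11=2·50925+49643=151493,  q_11=2·2582+2517=7681
…
a_15=1:  p_15=1·556329+353911=910240,  q_15=1·28207+17944=46151
a_16=2:  p_16=2·910240+556329=2376809,  q_16=2·46151+28207=120509
a_17=1:  p_17=1·2376809+910240=3287049,  q_17=1·120509+46151=166660
→ (3287049, 166660).  Check: 3287049²=10804691128401, 389·166660²=10804691128400, difference 1.

3287049 166660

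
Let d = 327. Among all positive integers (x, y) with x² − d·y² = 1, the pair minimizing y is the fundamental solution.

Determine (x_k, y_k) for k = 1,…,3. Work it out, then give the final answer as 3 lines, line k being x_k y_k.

217 12
94177 5208
40872601 2260260

[18; 12,36] for √327; ℓ=2 ⇒ convergent index 1
step 0: (18, 1)  from 18·(1,0) + (0,1)
step 1: (217, 12)  from 12·(18,1) + (1,0)
→ (217, 12).  Check: 217²=47089, 327·12²=47088, difference 1.
(x_2, y_2) = (217·217 + 327·12·12, 217·12 + 12·217) = (94177, 5208)
(x_3, y_3) = (217·94177 + 327·12·5208, 217·5208 + 12·94177) = (40872601, 2260260)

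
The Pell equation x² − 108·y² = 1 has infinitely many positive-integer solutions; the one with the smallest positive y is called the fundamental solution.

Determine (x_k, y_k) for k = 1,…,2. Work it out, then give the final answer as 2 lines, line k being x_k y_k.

d=108: √d = [10; 2,1,1,4,1,1,2,20] (ℓ=8, even), read p_7/q_7
step 0: (10, 1)  from 10·(1,0) + (0,1)
step 1: (21, 2)  from 2·(10,1) + (1,0)
…
step 3: (52, 5)  from 1·(31,3) + (21,2)
…
step 5: (291, 28)  from 1·(239,23) + (52,5)
step 6: (530, 51)  from 1·(291,28) + (239,23)
step 7: (1351, 130)  from 2·(530,51) + (291,28)
(x₁, y₁) = (1351, 130);  1351² − 108·130² = 1 ✓
k=2:  x_2 = 1351·1351+108·130·130 = 3650401,  y_2 = 1351·130+130·1351 = 351260

1351 130
3650401 351260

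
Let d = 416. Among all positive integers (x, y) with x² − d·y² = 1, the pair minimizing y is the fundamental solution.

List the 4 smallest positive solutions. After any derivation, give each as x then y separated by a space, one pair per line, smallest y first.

5201 255
54100801 2652510
562756526801 27591408765
5853793337683201 287005831321020

d=416: √d = [20; 2,1,1,9,1,1,2,40] (ℓ=8, even), read p_7/q_7
a_0=20:  p_0=20·1+0=20,  q_0=20·0+1=1
…
a_3=1:  p_3=1·61+41=102,  q_3=1·3+2=5
a_4=9:  p_4=9·102+61=979,  q_4=9·5+3=48
…
a_6=1:  p_6=1·1081+979=2060,  q_6=1·53+48=101
a_7=2:  p_7=2·2060+1081=5201,  q_7=2·101+53=255
→ (5201, 255).  Check: 5201²=27050401, 416·255²=27050400, difference 1.
k=2:  x_2 = 5201·5201+416·255·255 = 54100801,  y_2 = 5201·255+255·5201 = 2652510
k=3:  x_3 = 5201·54100801+416·255·2652510 = 562756526801,  y_3 = 5201·2652510+255·54100801 = 27591408765
k=4:  x_4 = 5201·562756526801+416·255·27591408765 = 5853793337683201,  y_4 = 5201·27591408765+255·562756526801 = 287005831321020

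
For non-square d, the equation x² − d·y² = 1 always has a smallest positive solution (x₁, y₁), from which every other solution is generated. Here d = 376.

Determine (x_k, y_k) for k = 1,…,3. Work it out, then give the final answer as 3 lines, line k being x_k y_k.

2143295 110532
9187426914049 473805365880
39382732335491159615 2031009343327438668

√376 → a₀=19, period (2,1,1,3,1,…,1,2,38); ℓ=16 even so k=15
step 0: (19, 1)  from 19·(1,0) + (0,1)
…
step 3: (97, 5)  from 1·(58,3) + (39,2)
step 4: (349, 18)  from 3·(97,5) + (58,3)
step 5: (446, 23)  from 1·(349,18) + (97,5)
step 6: (1241, 64)  from 2·(446,23) + (349,18)
step 7: (2928, 151)  from 2·(1241,64) + (446,23)
step 8: (12953, 668)  from 4·(2928,151) + (1241,64)
…
step 11: (99455, 5129)  from 1·(70621,3642) + (28834,1487)
step 12: (368986, 19029)  from 3·(99455,5129) + (70621,3642)
…
step 14: (837427, 43187)  from 1·(468441,24158) + (368986,19029)
step 15: (2143295, 110532)  from 2·(837427,43187) + (468441,24158)
fundamental: x₁=2143295, y₁=110532  (since 4593713457025 − 376·12217323024 = 1)
n=2: (2143295,110532)∘(2143295,110532) = (2143295·2143295+376·110532·110532, 2143295·110532+110532·2143295) = (9187426914049,473805365880)
n=3: (9187426914049,473805365880)∘(2143295,110532) = (2143295·9187426914049+376·110532·473805365880, 2143295·473805365880+110532·9187426914049) = (39382732335491159615,2031009343327438668)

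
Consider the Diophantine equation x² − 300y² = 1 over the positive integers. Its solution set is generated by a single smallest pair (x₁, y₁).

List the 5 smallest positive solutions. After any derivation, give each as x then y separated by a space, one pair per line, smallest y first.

1351 78
3650401 210756
9863382151 569462634
26650854921601 1538687826312
72010600134783751 4157533937232390

√300 → a₀=17, period (3,8,3,34); ℓ=4 even so k=3
a_0=17:  p_0=17·1+0=17,  q_0=17·0+1=1
a_1=3:  p_1=3·17+1=52,  q_1=3·1+0=3
a_2=8:  p_2=8·52+17=433,  q_2=8·3+1=25
a_3=3:  p_3=3·433+52=1351,  q_3=3·25+3=78
fundamental: x₁=1351, y₁=78  (since 1825201 − 300·6084 = 1)
k=2:  x_2 = 1351·1351+300·78·78 = 3650401,  y_2 = 1351·78+78·1351 = 210756
k=3:  x_3 = 1351·3650401+300·78·210756 = 9863382151,  y_3 = 1351·210756+78·3650401 = 569462634
k=4:  x_4 = 1351·9863382151+300·78·569462634 = 26650854921601,  y_4 = 1351·569462634+78·9863382151 = 1538687826312
k=5:  x_5 = 1351·26650854921601+300·78·1538687826312 = 72010600134783751,  y_5 = 1351·1538687826312+78·26650854921601 = 4157533937232390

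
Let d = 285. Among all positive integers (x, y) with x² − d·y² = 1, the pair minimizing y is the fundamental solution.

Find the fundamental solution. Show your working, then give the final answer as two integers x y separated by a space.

2431 144

√285 = [16; 1,7,2,7,1,32, …], period ℓ=6 (even) → k=5
k=0  a_k=16  p_k/q_k = 16/1
…
k=2  a_k=7  p_k/q_k = 135/8
k=3  a_k=2  p_k/q_k = 287/17
k=4  a_k=7  p_k/q_k = 2144/127
k=5  a_k=1  p_k/q_k = 2431/144
→ (2431, 144).  Check: 2431²=5909761, 285·144²=5909760, difference 1.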